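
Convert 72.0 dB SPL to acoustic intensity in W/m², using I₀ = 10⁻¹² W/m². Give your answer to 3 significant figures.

1.58e-05 W/m²

I = I₀·10^(L/10) = 10⁻¹² × 10^(72.0/10) = 10^(-4.800).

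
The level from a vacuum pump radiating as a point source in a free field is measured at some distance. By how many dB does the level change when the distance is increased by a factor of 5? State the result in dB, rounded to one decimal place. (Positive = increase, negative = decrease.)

Point-source spreading: ΔL = −20·log₁₀(r₂/r₁).
ΔL = −20·log₁₀(5) = -13.98 dB.

-14.0 dB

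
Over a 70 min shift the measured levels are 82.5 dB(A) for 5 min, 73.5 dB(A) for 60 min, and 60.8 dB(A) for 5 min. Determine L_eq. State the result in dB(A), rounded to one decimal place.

75.0 dB(A)

L_eq = 10·log₁₀[(1/T)·Σ tᵢ·10^(Lᵢ/10)] with T = 70 min.
Σ tᵢ·10^(Lᵢ/10) = 5·10^(82.5/10) + 60·10^(73.5/10) + 5·10^(60.8/10) = 2.238e+09.
L_eq = 10·log₁₀(2.238e+09/70) = 75.05 dB(A).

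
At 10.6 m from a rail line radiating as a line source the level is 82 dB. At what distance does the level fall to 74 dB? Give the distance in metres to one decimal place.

66.9 m

Line-source spreading drops the level by 10·log₁₀(r₂/r₁); inverting, r₂/r₁ = 10^(ΔL/10).
r₂ = 10.6·10^((82−74)/10) = 10.6·10^(8.0/10) = 66.88 m.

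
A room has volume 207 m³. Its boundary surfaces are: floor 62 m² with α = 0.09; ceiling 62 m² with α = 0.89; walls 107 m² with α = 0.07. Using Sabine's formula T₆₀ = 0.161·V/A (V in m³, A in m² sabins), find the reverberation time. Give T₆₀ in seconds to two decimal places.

0.49 s

Total absorption A = 62·0.09 + 62·0.89 + 107·0.07 = 68.25 m² sabins.
T₆₀ = 0.161 × 207 / 68.25 = 0.488 s.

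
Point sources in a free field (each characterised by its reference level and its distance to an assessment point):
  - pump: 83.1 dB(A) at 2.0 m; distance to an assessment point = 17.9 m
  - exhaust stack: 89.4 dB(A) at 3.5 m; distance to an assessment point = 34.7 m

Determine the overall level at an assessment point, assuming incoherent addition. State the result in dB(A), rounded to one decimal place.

Apply inverse-square spreading to bring every level to the receiver, then sum 10^(L/10).
pump: 83.1 − 20·log₁₀(17.9/2.0) = 83.1 − 19.04 = 64.06 dB(A).
exhaust stack: 89.4 − 20·log₁₀(34.7/3.5) = 89.4 − 19.93 = 69.47 dB(A).
Σ 10^(L/10) = 1.141e+07 → L_total = 10·log₁₀(1.141e+07) = 70.57 dB(A).

70.6 dB(A)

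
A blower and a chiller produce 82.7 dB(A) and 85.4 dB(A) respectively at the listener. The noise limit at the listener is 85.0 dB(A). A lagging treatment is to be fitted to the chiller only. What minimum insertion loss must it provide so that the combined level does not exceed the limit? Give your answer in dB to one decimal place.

The untreated sources together contribute 10^(82.7/10) = 1.862e+08, i.e. 82.70 dB(A).
To meet 85.0 dB(A) overall, the treated chiller may contribute at most 10^(85.0/10) − 1.862e+08 = 1.300e+08, i.e. 81.14 dB(A).
Required insertion loss = 85.4 − 81.14 = 4.26 dB.

4.3 dB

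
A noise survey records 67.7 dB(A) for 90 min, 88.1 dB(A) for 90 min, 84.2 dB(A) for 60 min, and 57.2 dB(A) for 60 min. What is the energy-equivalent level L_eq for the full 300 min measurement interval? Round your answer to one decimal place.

L_eq = 10·log₁₀[(1/T)·Σ tᵢ·10^(Lᵢ/10)] with T = 300 min.
Σ tᵢ·10^(Lᵢ/10) = 90·10^(67.7/10) + 90·10^(88.1/10) + 60·10^(84.2/10) + 60·10^(57.2/10) = 7.445e+10.
L_eq = 10·log₁₀(7.445e+10/300) = 83.95 dB(A).

83.9 dB(A)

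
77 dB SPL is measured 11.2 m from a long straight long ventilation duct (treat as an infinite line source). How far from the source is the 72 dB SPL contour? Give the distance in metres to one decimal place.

35.4 m

Line-source spreading drops the level by 10·log₁₀(r₂/r₁); inverting, r₂/r₁ = 10^(ΔL/10).
r₂ = 11.2·10^((77−72)/10) = 11.2·10^(5.0/10) = 35.42 m.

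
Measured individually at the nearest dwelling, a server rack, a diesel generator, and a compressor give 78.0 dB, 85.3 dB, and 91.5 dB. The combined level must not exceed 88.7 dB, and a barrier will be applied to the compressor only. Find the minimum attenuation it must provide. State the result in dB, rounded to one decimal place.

6.2 dB

Fixed contribution from the other sources: Σ 10^(L/10) = 10^(78.0/10) + 10^(85.3/10) = 4.019e+08 (86.04 dB).
The limit corresponds to 10^(88.7/10) = 7.413e+08; subtracting the fixed part leaves 3.394e+08 for the compressor, i.e. 85.31 dB.
So the compressor must be reduced from 91.5 to 85.31 dB: IL = 6.19 dB.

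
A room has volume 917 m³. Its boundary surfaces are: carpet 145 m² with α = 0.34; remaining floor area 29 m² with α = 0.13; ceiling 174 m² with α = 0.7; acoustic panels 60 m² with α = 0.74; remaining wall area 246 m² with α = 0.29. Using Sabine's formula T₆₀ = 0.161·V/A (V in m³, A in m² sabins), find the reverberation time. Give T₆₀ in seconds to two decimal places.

Total absorption A = 145·0.34 + 29·0.13 + 174·0.7 + 60·0.74 + 246·0.29 = 290.61 m² sabins.
T₆₀ = 0.161 × 917 / 290.61 = 0.508 s.

0.51 s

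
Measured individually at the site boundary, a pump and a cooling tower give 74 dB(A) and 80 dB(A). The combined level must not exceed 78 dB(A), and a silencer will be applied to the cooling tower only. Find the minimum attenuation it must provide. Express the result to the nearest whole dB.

The untreated sources together contribute 10^(74/10) = 2.512e+07, i.e. 74.00 dB(A).
The limit corresponds to 10^(78/10) = 6.310e+07; subtracting the fixed part leaves 3.798e+07 for the cooling tower, i.e. 75.80 dB(A).
Required insertion loss = 80 − 75.80 = 4.20 dB.

4 dB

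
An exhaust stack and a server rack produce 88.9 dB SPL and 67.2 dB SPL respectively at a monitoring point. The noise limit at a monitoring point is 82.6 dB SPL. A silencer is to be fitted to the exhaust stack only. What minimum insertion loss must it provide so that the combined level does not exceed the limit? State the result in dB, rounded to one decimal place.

Everything except the exhaust stack sums to 10^(67.2/10) = 5.248e+06 in linear terms, 67.20 dB SPL.
To meet 82.6 dB SPL overall, the treated exhaust stack may contribute at most 10^(82.6/10) − 5.248e+06 = 1.767e+08, i.e. 82.47 dB SPL.
Required insertion loss = 88.9 − 82.47 = 6.43 dB.

6.4 dB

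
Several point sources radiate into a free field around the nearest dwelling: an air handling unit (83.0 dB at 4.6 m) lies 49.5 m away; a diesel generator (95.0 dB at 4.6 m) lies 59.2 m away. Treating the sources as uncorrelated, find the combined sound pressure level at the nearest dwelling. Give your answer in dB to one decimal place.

73.2 dB

First find each source's level at the receiver (point-source: −20·log₁₀(r/r_ref)), then combine on an intensity basis.
air handling unit: 83.0 − 20·log₁₀(49.5/4.6) = 83.0 − 20.64 = 62.36 dB.
diesel generator: 95.0 − 20·log₁₀(59.2/4.6) = 95.0 − 22.19 = 72.81 dB.
Σ 10^(L/10) = 2.082e+07 → L_total = 10·log₁₀(2.082e+07) = 73.18 dB.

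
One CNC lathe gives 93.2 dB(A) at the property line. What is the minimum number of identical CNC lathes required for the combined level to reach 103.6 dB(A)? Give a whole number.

11

N identical sources give L₁ + 10·log₁₀ N, so require 10·log₁₀ N ≥ 103.6 − 93.2 = 10.4 dB.
N ≥ 10^(10.4/10) = 10.965, so N = 11.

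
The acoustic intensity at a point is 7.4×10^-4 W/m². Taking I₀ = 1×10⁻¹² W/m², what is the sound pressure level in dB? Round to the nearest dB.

89 dB

Dividing by I₀ shifts the exponent by 12: I/I₀ = 7.4×10^8.
L = 10·(0.8692 + 8) = 88.69 dB.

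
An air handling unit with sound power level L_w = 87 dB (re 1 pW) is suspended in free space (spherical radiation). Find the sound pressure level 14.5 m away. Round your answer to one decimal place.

The power spreads over a sphere of area 4π·r², so L_p = L_w − 10·log₁₀(4π·r²).
4π·r² = 2642 m², 10·log₁₀ of that is 34.219 dB.
L_p = 87 − 34.219 = 52.78 dB.

52.8 dB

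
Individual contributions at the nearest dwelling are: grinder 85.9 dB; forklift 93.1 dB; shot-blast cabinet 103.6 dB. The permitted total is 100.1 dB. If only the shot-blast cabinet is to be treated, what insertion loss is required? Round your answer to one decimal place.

Everything except the shot-blast cabinet sums to 10^(85.9/10) + 10^(93.1/10) = 2.431e+09 in linear terms, 93.86 dB.
To meet 100.1 dB overall, the treated shot-blast cabinet may contribute at most 10^(100.1/10) − 2.431e+09 = 7.802e+09, i.e. 98.92 dB.
So the shot-blast cabinet must be reduced from 103.6 to 98.92 dB: IL = 4.68 dB.

4.7 dB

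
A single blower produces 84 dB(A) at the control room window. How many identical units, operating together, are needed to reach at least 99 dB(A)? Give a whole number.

Need L₁ + 10·log₁₀ N ≥ 99, i.e. log₁₀ N ≥ 1.50.
N ≥ 10^(15.0/10) = 31.623, so N = 32.

32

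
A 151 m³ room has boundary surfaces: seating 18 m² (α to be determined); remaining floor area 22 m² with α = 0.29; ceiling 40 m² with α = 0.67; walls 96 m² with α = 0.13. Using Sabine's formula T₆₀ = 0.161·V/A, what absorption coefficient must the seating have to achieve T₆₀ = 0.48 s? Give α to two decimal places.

0.28

Required total absorption A = 0.161·151/0.48 = 50.65 m².
Absorption from the other surfaces = 22·0.29 + 40·0.67 + 96·0.13 = 45.66 m², so the seating must supply 4.99 m² over 18 m².
α = 4.99/18 = 0.277.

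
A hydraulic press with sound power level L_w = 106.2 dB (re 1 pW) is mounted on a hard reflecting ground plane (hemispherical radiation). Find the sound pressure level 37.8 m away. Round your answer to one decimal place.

66.7 dB

Free-field hemispherical radiation: L_p = L_w − 10·log₁₀(2π·r²), r = 37.8 m.
2π·r² = 8978 m², 10·log₁₀ of that is 39.532 dB.
L_p = 106.2 − 39.532 = 66.67 dB.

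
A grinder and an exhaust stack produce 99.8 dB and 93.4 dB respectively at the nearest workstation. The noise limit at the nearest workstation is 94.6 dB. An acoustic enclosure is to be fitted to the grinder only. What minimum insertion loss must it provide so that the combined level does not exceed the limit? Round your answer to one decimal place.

Fixed contribution from the other source: Σ 10^(L/10) = 10^(93.4/10) = 2.188e+09 (93.40 dB).
To meet 94.6 dB overall, the treated grinder may contribute at most 10^(94.6/10) − 2.188e+09 = 6.963e+08, i.e. 88.43 dB.
So the grinder must be reduced from 99.8 to 88.43 dB: IL = 11.37 dB.

11.4 dB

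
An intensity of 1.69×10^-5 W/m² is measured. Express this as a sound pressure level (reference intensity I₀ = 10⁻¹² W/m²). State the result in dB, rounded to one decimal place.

72.3 dB

L = 10·log₁₀(I/I₀) = 10·log₁₀(1.69×10^-5/10⁻¹²) = 10·log₁₀(1.69×10^7).
L = 10·(0.2279 + 7) = 72.28 dB.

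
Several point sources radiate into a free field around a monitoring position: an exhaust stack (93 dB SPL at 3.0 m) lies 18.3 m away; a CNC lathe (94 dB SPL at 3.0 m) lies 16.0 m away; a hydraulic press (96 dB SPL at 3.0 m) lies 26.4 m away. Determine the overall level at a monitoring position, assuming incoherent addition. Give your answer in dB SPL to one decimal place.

82.9 dB SPL

Apply inverse-square spreading to bring every level to the receiver, then sum 10^(L/10).
exhaust stack: 93 − 20·log₁₀(18.3/3.0) = 93 − 15.71 = 77.29 dB SPL.
CNC lathe: 94 − 20·log₁₀(16.0/3.0) = 94 − 14.54 = 79.46 dB SPL.
hydraulic press: 96 − 20·log₁₀(26.4/3.0) = 96 − 18.89 = 77.11 dB SPL.
Σ 10^(L/10) = 1.933e+08 → L_total = 10·log₁₀(1.933e+08) = 82.86 dB SPL.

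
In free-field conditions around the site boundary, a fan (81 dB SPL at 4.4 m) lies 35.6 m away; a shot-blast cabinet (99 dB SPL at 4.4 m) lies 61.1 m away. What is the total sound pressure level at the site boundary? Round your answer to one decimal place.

Propagate each source to the receiver with L = L_ref − 20·log₁₀(r/r_ref), then add intensities.
fan: 81 − 20·log₁₀(35.6/4.4) = 81 − 18.16 = 62.84 dB SPL.
shot-blast cabinet: 99 − 20·log₁₀(61.1/4.4) = 99 − 22.85 = 76.15 dB SPL.
Σ 10^(L/10) = 4.312e+07 → L_total = 10·log₁₀(4.312e+07) = 76.35 dB SPL.

76.3 dB SPL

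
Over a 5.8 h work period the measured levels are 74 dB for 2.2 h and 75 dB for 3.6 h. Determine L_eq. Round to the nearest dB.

75 dB

The energy average is taken in the linear domain: L_eq = 10·log₁₀[(Σ tᵢ·10^(Lᵢ/10))/T], T = 5.8 h.
Σ tᵢ·10^(Lᵢ/10) = 2.2·10^(74/10) + 3.6·10^(75/10) = 1.691e+08.
L_eq = 10·log₁₀(1.691e+08/5.8) = 74.65 dB.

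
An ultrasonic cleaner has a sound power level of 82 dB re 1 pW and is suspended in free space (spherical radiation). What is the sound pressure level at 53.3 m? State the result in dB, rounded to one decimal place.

Free-field spherical radiation: L_p = L_w − 10·log₁₀(4π·r²), r = 53.3 m.
4π·r² = 3.57e+04 m², 10·log₁₀ of that is 45.527 dB.
L_p = 82 − 45.527 = 36.47 dB.

36.5 dB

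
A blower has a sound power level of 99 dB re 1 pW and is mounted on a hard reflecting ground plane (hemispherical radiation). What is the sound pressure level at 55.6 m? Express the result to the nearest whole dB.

The power spreads over a hemisphere of area 2π·r², so L_p = L_w − 10·log₁₀(2π·r²).
2π·r² = 1.942e+04 m², 10·log₁₀ of that is 42.883 dB.
L_p = 99 − 42.883 = 56.12 dB.

56 dB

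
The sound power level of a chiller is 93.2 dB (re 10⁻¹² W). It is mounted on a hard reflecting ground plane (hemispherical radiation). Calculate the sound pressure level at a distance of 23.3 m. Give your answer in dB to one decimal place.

The power spreads over a hemisphere of area 2π·r², so L_p = L_w − 10·log₁₀(2π·r²).
2π·r² = 3411 m², 10·log₁₀ of that is 35.329 dB.
L_p = 93.2 − 35.329 = 57.87 dB.

57.9 dB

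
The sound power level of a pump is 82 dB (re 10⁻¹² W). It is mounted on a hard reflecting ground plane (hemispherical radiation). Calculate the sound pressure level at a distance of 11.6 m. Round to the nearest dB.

53 dB

Free-field hemispherical radiation: L_p = L_w − 10·log₁₀(2π·r²), r = 11.6 m.
2π·r² = 845.5 m², 10·log₁₀ of that is 29.271 dB.
L_p = 82 − 29.271 = 52.73 dB.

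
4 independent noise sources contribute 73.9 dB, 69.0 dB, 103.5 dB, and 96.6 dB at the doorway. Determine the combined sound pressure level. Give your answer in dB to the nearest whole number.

Incoherent sources combine by intensity addition: L_total = 10·log₁₀(Σ 10^(L_i/10)).
Σ 10^(L/10) = 10^(73.9/10) + 10^(69.0/10) + 10^(103.5/10) + 10^(96.6/10) = 2.699e+10.
L_total = 10·log₁₀(2.699e+10) = 104.31 dB.

104 dB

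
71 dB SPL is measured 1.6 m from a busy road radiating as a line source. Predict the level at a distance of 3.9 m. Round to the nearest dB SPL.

67 dB SPL

For a line source, L₂ = L₁ − 10·log₁₀(r₂/r₁).
L₂ = 71 − 10·log₁₀(3.9/1.6) = 71 − 3.869 = 67.13 dB SPL.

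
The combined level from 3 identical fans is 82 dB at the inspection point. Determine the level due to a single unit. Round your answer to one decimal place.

77.2 dB

Dividing the total intensity by 3 lowers the level by 10·log₁₀ 3 = 4.771 dB: L₁ = 82 − 4.771.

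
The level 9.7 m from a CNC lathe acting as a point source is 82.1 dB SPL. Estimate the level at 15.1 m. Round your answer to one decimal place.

For a point source, L₂ = L₁ − 20·log₁₀(r₂/r₁).
L₂ = 82.1 − 20·log₁₀(15.1/9.7) = 82.1 − 3.844 = 78.26 dB SPL.

78.3 dB SPL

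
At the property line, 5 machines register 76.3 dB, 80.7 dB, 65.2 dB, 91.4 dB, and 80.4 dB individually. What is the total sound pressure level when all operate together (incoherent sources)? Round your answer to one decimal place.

For uncorrelated sources the intensities add, so convert each level to linear form, sum, and take 10·log₁₀ of the total.
Σ 10^(L/10) = 10^(76.3/10) + 10^(80.7/10) + 10^(65.2/10) + 10^(91.4/10) + 10^(80.4/10) = 1.653e+09.
L_total = 10·log₁₀(1.653e+09) = 92.18 dB.

92.2 dB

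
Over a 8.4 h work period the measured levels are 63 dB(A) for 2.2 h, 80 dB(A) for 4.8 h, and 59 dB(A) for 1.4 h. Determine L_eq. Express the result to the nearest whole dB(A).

The energy average is taken in the linear domain: L_eq = 10·log₁₀[(Σ tᵢ·10^(Lᵢ/10))/T], T = 8.4 h.
Σ tᵢ·10^(Lᵢ/10) = 2.2·10^(63/10) + 4.8·10^(80/10) + 1.4·10^(59/10) = 4.855e+08.
L_eq = 10·log₁₀(4.855e+08/8.4) = 77.62 dB(A).

78 dB(A)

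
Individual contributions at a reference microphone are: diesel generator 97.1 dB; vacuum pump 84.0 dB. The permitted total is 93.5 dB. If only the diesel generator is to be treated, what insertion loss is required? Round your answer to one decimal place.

4.1 dB

Everything except the diesel generator sums to 10^(84.0/10) = 2.512e+08 in linear terms, 84.00 dB.
The limit corresponds to 10^(93.5/10) = 2.239e+09; subtracting the fixed part leaves 1.988e+09 for the diesel generator, i.e. 92.98 dB.
So the diesel generator must be reduced from 97.1 to 92.98 dB: IL = 4.12 dB.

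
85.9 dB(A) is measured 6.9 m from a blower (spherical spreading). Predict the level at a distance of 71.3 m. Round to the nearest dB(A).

Point-source attenuation: ΔL = 20·log₁₀(r₂/r₁) = 20·log₁₀(71.3/6.9) = 20.285 dB.
L₂ = 85.9 − 20·log₁₀(71.3/6.9) = 85.9 − 20.285 = 65.62 dB(A).

66 dB(A)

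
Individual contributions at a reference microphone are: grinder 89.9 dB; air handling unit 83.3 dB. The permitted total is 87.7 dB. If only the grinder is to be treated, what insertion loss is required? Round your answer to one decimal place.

4.2 dB

The untreated sources together contribute 10^(83.3/10) = 2.138e+08, i.e. 83.30 dB.
The limit corresponds to 10^(87.7/10) = 5.888e+08; subtracting the fixed part leaves 3.750e+08 for the grinder, i.e. 85.74 dB.
So the grinder must be reduced from 89.9 to 85.74 dB: IL = 4.16 dB.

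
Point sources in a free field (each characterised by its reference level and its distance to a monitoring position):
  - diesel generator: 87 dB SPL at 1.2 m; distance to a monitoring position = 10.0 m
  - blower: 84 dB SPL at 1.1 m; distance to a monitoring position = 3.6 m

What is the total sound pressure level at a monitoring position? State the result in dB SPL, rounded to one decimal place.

Apply inverse-square spreading to bring every level to the receiver, then sum 10^(L/10).
diesel generator: 87 − 20·log₁₀(10.0/1.2) = 87 − 18.42 = 68.58 dB SPL.
blower: 84 − 20·log₁₀(3.6/1.1) = 84 − 10.30 = 73.70 dB SPL.
Σ 10^(L/10) = 3.067e+07 → L_total = 10·log₁₀(3.067e+07) = 74.87 dB SPL.

74.9 dB SPL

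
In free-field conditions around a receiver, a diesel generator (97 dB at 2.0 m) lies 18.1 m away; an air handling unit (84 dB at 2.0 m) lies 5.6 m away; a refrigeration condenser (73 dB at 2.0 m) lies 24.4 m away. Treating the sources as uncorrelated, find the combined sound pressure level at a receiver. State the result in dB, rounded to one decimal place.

79.7 dB

Apply inverse-square spreading to bring every level to the receiver, then sum 10^(L/10).
diesel generator: 97 − 20·log₁₀(18.1/2.0) = 97 − 19.13 = 77.87 dB.
air handling unit: 84 − 20·log₁₀(5.6/2.0) = 84 − 8.94 = 75.06 dB.
refrigeration condenser: 73 − 20·log₁₀(24.4/2.0) = 73 − 21.73 = 51.27 dB.
Σ 10^(L/10) = 9.337e+07 → L_total = 10·log₁₀(9.337e+07) = 79.70 dB.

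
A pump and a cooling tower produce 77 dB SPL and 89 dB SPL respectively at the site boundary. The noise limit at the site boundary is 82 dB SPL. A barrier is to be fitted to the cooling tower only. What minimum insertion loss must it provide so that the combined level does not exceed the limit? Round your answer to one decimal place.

8.7 dB

Fixed contribution from the other source: Σ 10^(L/10) = 10^(77/10) = 5.012e+07 (77.00 dB SPL).
The limit corresponds to 10^(82/10) = 1.585e+08; subtracting the fixed part leaves 1.084e+08 for the cooling tower, i.e. 80.35 dB SPL.
So the cooling tower must be reduced from 89 to 80.35 dB SPL: IL = 8.65 dB.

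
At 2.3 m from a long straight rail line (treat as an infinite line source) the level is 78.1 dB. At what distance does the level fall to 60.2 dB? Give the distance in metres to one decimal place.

The 17.9 dB drop corresponds to a distance ratio of 10^(17.9/10) for a line source.
r₂ = 2.3·10^((78.1−60.2)/10) = 2.3·10^(17.9/10) = 141.82 m.

141.8 m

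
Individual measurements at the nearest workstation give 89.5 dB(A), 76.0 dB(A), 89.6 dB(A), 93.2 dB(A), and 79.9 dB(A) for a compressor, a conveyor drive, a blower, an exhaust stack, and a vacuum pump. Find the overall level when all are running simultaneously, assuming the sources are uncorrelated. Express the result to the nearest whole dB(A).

For uncorrelated sources the intensities add, so convert each level to linear form, sum, and take 10·log₁₀ of the total.
Σ 10^(L/10) = 10^(89.5/10) + 10^(76.0/10) + 10^(89.6/10) + 10^(93.2/10) + 10^(79.9/10) = 4.030e+09.
L_total = 10·log₁₀(4.030e+09) = 96.05 dB(A).

96 dB(A)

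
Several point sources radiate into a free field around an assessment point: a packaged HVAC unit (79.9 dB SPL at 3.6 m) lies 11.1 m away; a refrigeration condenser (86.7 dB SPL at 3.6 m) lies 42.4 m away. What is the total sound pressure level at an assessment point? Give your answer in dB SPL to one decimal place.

First find each source's level at the receiver (point-source: −20·log₁₀(r/r_ref)), then combine on an intensity basis.
packaged HVAC unit: 79.9 − 20·log₁₀(11.1/3.6) = 79.9 − 9.78 = 70.12 dB SPL.
refrigeration condenser: 86.7 − 20·log₁₀(42.4/3.6) = 86.7 − 21.42 = 65.28 dB SPL.
Σ 10^(L/10) = 1.365e+07 → L_total = 10·log₁₀(1.365e+07) = 71.35 dB SPL.

71.4 dB SPL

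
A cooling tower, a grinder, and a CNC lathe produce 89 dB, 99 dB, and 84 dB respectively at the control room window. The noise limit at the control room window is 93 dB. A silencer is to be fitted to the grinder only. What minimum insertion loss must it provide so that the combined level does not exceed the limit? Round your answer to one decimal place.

Fixed contribution from the other sources: Σ 10^(L/10) = 10^(89/10) + 10^(84/10) = 1.046e+09 (90.19 dB).
The limit corresponds to 10^(93/10) = 1.995e+09; subtracting the fixed part leaves 9.497e+08 for the grinder, i.e. 89.78 dB.
So the grinder must be reduced from 99 to 89.78 dB: IL = 9.22 dB.

9.2 dB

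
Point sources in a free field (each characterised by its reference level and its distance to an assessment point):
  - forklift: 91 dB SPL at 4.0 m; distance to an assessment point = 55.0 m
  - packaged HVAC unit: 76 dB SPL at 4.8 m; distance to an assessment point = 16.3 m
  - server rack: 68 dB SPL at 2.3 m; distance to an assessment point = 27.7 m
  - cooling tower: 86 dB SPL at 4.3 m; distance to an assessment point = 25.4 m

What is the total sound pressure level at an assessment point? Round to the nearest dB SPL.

73 dB SPL

Apply inverse-square spreading to bring every level to the receiver, then sum 10^(L/10).
forklift: 91 − 20·log₁₀(55.0/4.0) = 91 − 22.77 = 68.23 dB SPL.
packaged HVAC unit: 76 − 20·log₁₀(16.3/4.8) = 76 − 10.62 = 65.38 dB SPL.
server rack: 68 − 20·log₁₀(27.7/2.3) = 68 − 21.62 = 46.38 dB SPL.
cooling tower: 86 − 20·log₁₀(25.4/4.3) = 86 − 15.43 = 70.57 dB SPL.
Σ 10^(L/10) = 2.156e+07 → L_total = 10·log₁₀(2.156e+07) = 73.34 dB SPL.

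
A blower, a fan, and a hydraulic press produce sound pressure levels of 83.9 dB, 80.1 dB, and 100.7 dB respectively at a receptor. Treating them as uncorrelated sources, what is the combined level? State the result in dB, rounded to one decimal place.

100.8 dB

Incoherent sources combine by intensity addition: L_total = 10·log₁₀(Σ 10^(L_i/10)).
Σ 10^(L/10) = 10^(83.9/10) + 10^(80.1/10) + 10^(100.7/10) = 1.210e+10.
L_total = 10·log₁₀(1.210e+10) = 100.83 dB.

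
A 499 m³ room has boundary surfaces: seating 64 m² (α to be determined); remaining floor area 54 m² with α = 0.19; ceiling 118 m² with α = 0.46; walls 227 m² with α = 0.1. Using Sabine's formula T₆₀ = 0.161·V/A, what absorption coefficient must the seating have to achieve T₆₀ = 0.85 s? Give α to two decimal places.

0.11

Required total absorption A = 0.161·499/0.85 = 94.52 m².
Absorption from the other surfaces = 54·0.19 + 118·0.46 + 227·0.1 = 87.24 m², so the seating must supply 7.28 m² over 64 m².
α = 7.28/64 = 0.114.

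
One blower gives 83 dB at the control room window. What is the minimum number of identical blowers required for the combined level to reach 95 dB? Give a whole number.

16

The shortfall is 95 − 83 = 12.0 dB, and N units add 10·log₁₀ N, so need 10·log₁₀ N ≥ 12.0.
N ≥ 10^(12.0/10) = 15.849, so N = 16.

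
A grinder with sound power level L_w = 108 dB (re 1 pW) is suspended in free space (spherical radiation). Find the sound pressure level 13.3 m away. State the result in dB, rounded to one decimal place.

74.5 dB

Free-field spherical radiation: L_p = L_w − 10·log₁₀(4π·r²), r = 13.3 m.
4π·r² = 2223 m², 10·log₁₀ of that is 33.469 dB.
L_p = 108 − 33.469 = 74.53 dB.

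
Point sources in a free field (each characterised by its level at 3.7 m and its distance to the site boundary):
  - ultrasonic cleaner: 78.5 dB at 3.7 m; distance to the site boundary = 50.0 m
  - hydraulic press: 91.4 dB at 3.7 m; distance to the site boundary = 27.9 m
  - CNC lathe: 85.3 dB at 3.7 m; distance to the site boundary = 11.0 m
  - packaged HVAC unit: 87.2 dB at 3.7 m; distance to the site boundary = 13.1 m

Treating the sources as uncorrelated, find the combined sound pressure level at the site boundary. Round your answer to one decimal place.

Propagate each source to the receiver with L = L_ref − 20·log₁₀(r/r_ref), then add intensities.
ultrasonic cleaner: 78.5 − 20·log₁₀(50.0/3.7) = 78.5 − 22.62 = 55.88 dB.
hydraulic press: 91.4 − 20·log₁₀(27.9/3.7) = 91.4 − 17.55 = 73.85 dB.
CNC lathe: 85.3 − 20·log₁₀(11.0/3.7) = 85.3 − 9.46 = 75.84 dB.
packaged HVAC unit: 87.2 − 20·log₁₀(13.1/3.7) = 87.2 − 10.98 = 76.22 dB.
Σ 10^(L/10) = 1.049e+08 → L_total = 10·log₁₀(1.049e+08) = 80.21 dB.

80.2 dB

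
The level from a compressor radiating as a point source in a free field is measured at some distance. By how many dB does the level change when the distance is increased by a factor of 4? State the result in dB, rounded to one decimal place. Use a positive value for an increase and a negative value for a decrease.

Point-source spreading: ΔL = −20·log₁₀(r₂/r₁).
ΔL = −20·log₁₀(4) = -12.04 dB.

-12.0 dB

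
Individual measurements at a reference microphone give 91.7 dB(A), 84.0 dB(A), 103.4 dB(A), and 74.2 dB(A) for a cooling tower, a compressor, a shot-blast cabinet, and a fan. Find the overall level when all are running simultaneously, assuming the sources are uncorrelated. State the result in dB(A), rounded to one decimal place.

103.7 dB(A)

For uncorrelated sources the intensities add, so convert each level to linear form, sum, and take 10·log₁₀ of the total.
Σ 10^(L/10) = 10^(91.7/10) + 10^(84.0/10) + 10^(103.4/10) + 10^(74.2/10) = 2.363e+10.
L_total = 10·log₁₀(2.363e+10) = 103.74 dB(A).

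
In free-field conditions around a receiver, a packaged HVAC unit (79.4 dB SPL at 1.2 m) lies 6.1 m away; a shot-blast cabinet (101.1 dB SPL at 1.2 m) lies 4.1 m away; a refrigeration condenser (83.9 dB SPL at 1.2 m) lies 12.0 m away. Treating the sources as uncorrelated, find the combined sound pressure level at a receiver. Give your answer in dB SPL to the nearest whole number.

Apply inverse-square spreading to bring every level to the receiver, then sum 10^(L/10).
packaged HVAC unit: 79.4 − 20·log₁₀(6.1/1.2) = 79.4 − 14.12 = 65.28 dB SPL.
shot-blast cabinet: 101.1 − 20·log₁₀(4.1/1.2) = 101.1 − 10.67 = 90.43 dB SPL.
refrigeration condenser: 83.9 − 20·log₁₀(12.0/1.2) = 83.9 − 20.00 = 63.90 dB SPL.
Σ 10^(L/10) = 1.109e+09 → L_total = 10·log₁₀(1.109e+09) = 90.45 dB SPL.

90 dB SPL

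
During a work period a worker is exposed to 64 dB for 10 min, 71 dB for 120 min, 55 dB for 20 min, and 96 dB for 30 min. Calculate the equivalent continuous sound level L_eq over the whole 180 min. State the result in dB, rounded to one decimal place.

L_eq = 10·log₁₀[(1/T)·Σ tᵢ·10^(Lᵢ/10)] with T = 180 min.
Σ tᵢ·10^(Lᵢ/10) = 10·10^(64/10) + 120·10^(71/10) + 20·10^(55/10) + 30·10^(96/10) = 1.210e+11.
L_eq = 10·log₁₀(1.210e+11/180) = 88.27 dB.

88.3 dB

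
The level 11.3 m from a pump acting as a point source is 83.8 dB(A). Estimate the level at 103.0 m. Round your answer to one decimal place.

Point-source attenuation: ΔL = 20·log₁₀(r₂/r₁) = 20·log₁₀(103.0/11.3) = 19.195 dB.
L₂ = 83.8 − 20·log₁₀(103.0/11.3) = 83.8 − 19.195 = 64.60 dB(A).

64.6 dB(A)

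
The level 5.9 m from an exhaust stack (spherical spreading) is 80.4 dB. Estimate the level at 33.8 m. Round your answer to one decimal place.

65.2 dB

Point-source attenuation: ΔL = 20·log₁₀(r₂/r₁) = 20·log₁₀(33.8/5.9) = 15.161 dB.
L₂ = 80.4 − 20·log₁₀(33.8/5.9) = 80.4 − 15.161 = 65.24 dB.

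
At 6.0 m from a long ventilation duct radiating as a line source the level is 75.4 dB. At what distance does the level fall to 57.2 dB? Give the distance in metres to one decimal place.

396.4 m

For a line source L₁ − L₂ = 10·log₁₀(r₂/r₁), so r₂ = r₁·10^((L₁−L₂)/10).
r₂ = 6.0·10^((75.4−57.2)/10) = 6.0·10^(18.2/10) = 396.42 m.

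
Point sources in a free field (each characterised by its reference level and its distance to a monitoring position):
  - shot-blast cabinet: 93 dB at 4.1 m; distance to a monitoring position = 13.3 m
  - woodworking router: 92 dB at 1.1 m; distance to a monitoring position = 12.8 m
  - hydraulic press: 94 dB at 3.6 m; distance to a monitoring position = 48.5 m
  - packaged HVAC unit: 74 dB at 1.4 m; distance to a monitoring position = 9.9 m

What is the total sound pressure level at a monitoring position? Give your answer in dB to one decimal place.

83.3 dB

First find each source's level at the receiver (point-source: −20·log₁₀(r/r_ref)), then combine on an intensity basis.
shot-blast cabinet: 93 − 20·log₁₀(13.3/4.1) = 93 − 10.22 = 82.78 dB.
woodworking router: 92 − 20·log₁₀(12.8/1.1) = 92 − 21.32 = 70.68 dB.
hydraulic press: 94 − 20·log₁₀(48.5/3.6) = 94 − 22.59 = 71.41 dB.
packaged HVAC unit: 74 − 20·log₁₀(9.9/1.4) = 74 − 16.99 = 57.01 dB.
Σ 10^(L/10) = 2.157e+08 → L_total = 10·log₁₀(2.157e+08) = 83.34 dB.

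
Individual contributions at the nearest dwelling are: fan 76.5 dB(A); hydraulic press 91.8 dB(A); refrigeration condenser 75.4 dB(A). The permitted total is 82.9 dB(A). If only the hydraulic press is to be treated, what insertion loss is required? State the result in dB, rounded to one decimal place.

11.2 dB

Everything except the hydraulic press sums to 10^(76.5/10) + 10^(75.4/10) = 7.934e+07 in linear terms, 79.00 dB(A).
The limit corresponds to 10^(82.9/10) = 1.950e+08; subtracting the fixed part leaves 1.156e+08 for the hydraulic press, i.e. 80.63 dB(A).
So the hydraulic press must be reduced from 91.8 to 80.63 dB(A): IL = 11.17 dB.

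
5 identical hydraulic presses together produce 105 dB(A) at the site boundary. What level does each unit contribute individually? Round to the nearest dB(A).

98 dB(A)

For N identical incoherent sources L_total = L₁ + 10·log₁₀ N, so L₁ = 105 − 10·log₁₀(5) = 105 − 6.990.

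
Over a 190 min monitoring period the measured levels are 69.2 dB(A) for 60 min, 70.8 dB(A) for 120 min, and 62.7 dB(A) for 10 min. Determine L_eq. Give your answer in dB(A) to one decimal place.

70.1 dB(A)

The energy average is taken in the linear domain: L_eq = 10·log₁₀[(Σ tᵢ·10^(Lᵢ/10))/T], T = 190 min.
Σ tᵢ·10^(Lᵢ/10) = 60·10^(69.2/10) + 120·10^(70.8/10) + 10·10^(62.7/10) = 1.960e+09.
L_eq = 10·log₁₀(1.960e+09/190) = 70.14 dB(A).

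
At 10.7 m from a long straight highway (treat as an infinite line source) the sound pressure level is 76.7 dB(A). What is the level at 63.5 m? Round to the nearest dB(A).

69 dB(A)

Line-source attenuation: ΔL = 10·log₁₀(r₂/r₁) = 10·log₁₀(63.5/10.7) = 7.734 dB.
L₂ = 76.7 − 10·log₁₀(63.5/10.7) = 76.7 − 7.734 = 68.97 dB(A).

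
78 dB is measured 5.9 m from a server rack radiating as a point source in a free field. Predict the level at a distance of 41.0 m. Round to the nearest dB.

Point-source attenuation: ΔL = 20·log₁₀(r₂/r₁) = 20·log₁₀(41.0/5.9) = 16.839 dB.
L₂ = 78 − 20·log₁₀(41.0/5.9) = 78 − 16.839 = 61.16 dB.

61 dB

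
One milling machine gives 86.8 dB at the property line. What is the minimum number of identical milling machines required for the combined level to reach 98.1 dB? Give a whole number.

14

N identical sources give L₁ + 10·log₁₀ N, so require 10·log₁₀ N ≥ 98.1 − 86.8 = 11.3 dB.
N ≥ 10^(11.3/10) = 13.490, so N = 14.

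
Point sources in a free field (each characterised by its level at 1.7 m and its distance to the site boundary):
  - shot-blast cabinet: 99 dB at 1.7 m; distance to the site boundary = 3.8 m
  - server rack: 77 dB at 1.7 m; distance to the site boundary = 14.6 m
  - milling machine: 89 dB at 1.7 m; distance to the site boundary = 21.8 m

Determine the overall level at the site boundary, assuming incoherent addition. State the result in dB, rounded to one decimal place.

92.0 dB

Propagate each source to the receiver with L = L_ref − 20·log₁₀(r/r_ref), then add intensities.
shot-blast cabinet: 99 − 20·log₁₀(3.8/1.7) = 99 − 6.99 = 92.01 dB.
server rack: 77 − 20·log₁₀(14.6/1.7) = 77 − 18.68 = 58.32 dB.
milling machine: 89 − 20·log₁₀(21.8/1.7) = 89 − 22.16 = 66.84 dB.
Σ 10^(L/10) = 1.595e+09 → L_total = 10·log₁₀(1.595e+09) = 92.03 dB.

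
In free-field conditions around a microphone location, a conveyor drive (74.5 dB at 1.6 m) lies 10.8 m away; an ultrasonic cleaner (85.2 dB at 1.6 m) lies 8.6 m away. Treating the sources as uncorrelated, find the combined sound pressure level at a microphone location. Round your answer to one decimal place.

70.8 dB

First find each source's level at the receiver (point-source: −20·log₁₀(r/r_ref)), then combine on an intensity basis.
conveyor drive: 74.5 − 20·log₁₀(10.8/1.6) = 74.5 − 16.59 = 57.91 dB.
ultrasonic cleaner: 85.2 − 20·log₁₀(8.6/1.6) = 85.2 − 14.61 = 70.59 dB.
Σ 10^(L/10) = 1.208e+07 → L_total = 10·log₁₀(1.208e+07) = 70.82 dB.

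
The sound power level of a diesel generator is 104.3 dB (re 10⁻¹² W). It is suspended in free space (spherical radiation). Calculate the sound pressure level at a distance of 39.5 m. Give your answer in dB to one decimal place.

L_p = L_w − 10·log₁₀(4π·r²) with r = 39.5 m.
4π·r² = 1.961e+04 m², 10·log₁₀ of that is 42.924 dB.
L_p = 104.3 − 42.924 = 61.38 dB.

61.4 dB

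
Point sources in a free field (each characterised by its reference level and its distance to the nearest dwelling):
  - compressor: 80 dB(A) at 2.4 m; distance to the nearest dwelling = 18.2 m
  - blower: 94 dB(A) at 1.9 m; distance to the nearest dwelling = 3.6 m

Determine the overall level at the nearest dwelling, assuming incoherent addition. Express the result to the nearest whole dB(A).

First find each source's level at the receiver (point-source: −20·log₁₀(r/r_ref)), then combine on an intensity basis.
compressor: 80 − 20·log₁₀(18.2/2.4) = 80 − 17.60 = 62.40 dB(A).
blower: 94 − 20·log₁₀(3.6/1.9) = 94 − 5.55 = 88.45 dB(A).
Σ 10^(L/10) = 7.014e+08 → L_total = 10·log₁₀(7.014e+08) = 88.46 dB(A).

88 dB(A)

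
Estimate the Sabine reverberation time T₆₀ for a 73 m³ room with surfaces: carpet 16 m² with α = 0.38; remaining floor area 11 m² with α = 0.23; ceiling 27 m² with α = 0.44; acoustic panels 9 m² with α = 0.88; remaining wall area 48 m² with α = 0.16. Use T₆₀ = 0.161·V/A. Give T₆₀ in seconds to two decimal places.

Total absorption A = 16·0.38 + 11·0.23 + 27·0.44 + 9·0.88 + 48·0.16 = 36.09 m² sabins.
T₆₀ = 0.161·V/A = 0.161·73/36.09 = 0.326 s.

0.33 s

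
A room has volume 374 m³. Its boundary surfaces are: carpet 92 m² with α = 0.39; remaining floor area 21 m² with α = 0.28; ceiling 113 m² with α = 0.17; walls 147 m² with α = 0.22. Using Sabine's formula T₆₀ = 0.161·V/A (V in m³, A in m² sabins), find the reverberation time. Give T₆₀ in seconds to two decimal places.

0.65 s

Summing Sᵢαᵢ: 92·0.39 + 21·0.28 + 113·0.17 + 147·0.22 = 93.31 m².
T₆₀ = 0.161 × 374 / 93.31 = 0.645 s.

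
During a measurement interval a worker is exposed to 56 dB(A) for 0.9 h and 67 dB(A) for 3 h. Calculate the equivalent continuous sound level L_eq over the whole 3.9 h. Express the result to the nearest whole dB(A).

The energy average is taken in the linear domain: L_eq = 10·log₁₀[(Σ tᵢ·10^(Lᵢ/10))/T], T = 3.9 h.
Σ tᵢ·10^(Lᵢ/10) = 0.9·10^(56/10) + 3·10^(67/10) = 1.539e+07.
L_eq = 10·log₁₀(1.539e+07/3.9) = 65.96 dB(A).

66 dB(A)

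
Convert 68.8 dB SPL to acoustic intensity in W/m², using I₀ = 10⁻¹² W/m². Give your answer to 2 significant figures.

7.6e-06 W/m²

L = 10·log₁₀(I/I₀) ⇒ I = I₀·10^(L/10) = 10⁻¹² × 10^6.88.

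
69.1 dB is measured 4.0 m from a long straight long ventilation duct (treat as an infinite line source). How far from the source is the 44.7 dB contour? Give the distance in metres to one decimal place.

1101.7 m

The 24.4 dB drop corresponds to a distance ratio of 10^(24.4/10) for a line source.
r₂ = 4.0·10^((69.1−44.7)/10) = 4.0·10^(24.4/10) = 1101.69 m.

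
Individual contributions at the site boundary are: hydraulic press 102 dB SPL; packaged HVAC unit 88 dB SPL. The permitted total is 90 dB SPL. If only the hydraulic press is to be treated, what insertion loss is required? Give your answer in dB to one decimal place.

16.3 dB

Everything except the hydraulic press sums to 10^(88/10) = 6.310e+08 in linear terms, 88.00 dB SPL.
To meet 90 dB SPL overall, the treated hydraulic press may contribute at most 10^(90/10) − 6.310e+08 = 3.690e+08, i.e. 85.67 dB SPL.
Required insertion loss = 102 − 85.67 = 16.33 dB.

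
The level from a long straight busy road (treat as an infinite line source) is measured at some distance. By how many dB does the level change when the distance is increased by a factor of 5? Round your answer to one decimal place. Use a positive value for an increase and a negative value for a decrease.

-7.0 dB

A line source loses 3 dB per doubling of distance; generally ΔL = −10·log₁₀(r₂/r₁).
ΔL = −10·log₁₀(5) = -6.99 dB.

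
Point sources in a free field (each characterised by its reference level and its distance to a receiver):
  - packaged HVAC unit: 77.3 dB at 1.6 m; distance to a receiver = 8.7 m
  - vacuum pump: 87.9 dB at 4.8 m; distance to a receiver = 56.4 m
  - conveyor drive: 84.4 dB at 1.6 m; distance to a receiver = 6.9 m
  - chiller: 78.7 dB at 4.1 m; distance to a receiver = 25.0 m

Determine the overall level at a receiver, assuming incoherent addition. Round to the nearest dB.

First find each source's level at the receiver (point-source: −20·log₁₀(r/r_ref)), then combine on an intensity basis.
packaged HVAC unit: 77.3 − 20·log₁₀(8.7/1.6) = 77.3 − 14.71 = 62.59 dB.
vacuum pump: 87.9 − 20·log₁₀(56.4/4.8) = 87.9 − 21.40 = 66.50 dB.
conveyor drive: 84.4 − 20·log₁₀(6.9/1.6) = 84.4 − 12.69 = 71.71 dB.
chiller: 78.7 − 20·log₁₀(25.0/4.1) = 78.7 − 15.70 = 63.00 dB.
Σ 10^(L/10) = 2.309e+07 → L_total = 10·log₁₀(2.309e+07) = 73.63 dB.

74 dB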